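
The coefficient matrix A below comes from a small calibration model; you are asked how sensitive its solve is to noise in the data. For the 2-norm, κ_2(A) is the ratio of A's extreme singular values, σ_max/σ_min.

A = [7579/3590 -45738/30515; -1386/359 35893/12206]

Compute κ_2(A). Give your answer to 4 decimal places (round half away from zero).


form AᵀA = [249540841/12888100 -46774728/3222025; -46774728/3222025 140399809/12888100] with trace 7798813/257762 and determinant 366025/2062096
solving λ² − 7798813/257762·λ + 366025/2062096 = 0 gives λ = 121/4, 3025/515524
κ = σ_max/σ_min = (11/2)/(55/718) = 71.8000

71.8000


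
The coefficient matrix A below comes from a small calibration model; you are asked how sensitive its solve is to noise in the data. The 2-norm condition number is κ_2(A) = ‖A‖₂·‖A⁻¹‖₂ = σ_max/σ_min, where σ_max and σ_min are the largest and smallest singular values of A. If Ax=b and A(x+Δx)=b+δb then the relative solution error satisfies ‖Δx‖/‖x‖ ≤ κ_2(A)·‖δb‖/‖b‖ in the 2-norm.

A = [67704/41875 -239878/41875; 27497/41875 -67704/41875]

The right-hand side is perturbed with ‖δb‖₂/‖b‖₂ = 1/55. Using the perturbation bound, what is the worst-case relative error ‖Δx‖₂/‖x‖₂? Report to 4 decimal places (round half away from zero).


M = AᵀA = [42719333/14028125 -144818856/14028125; -144818856/14028125 497002292/14028125]. tr(M)=4317773/112225, det(M)=3694084/2805625
solving λ² − 4317773/112225·λ + 3694084/2805625 = 0 gives λ = 961/25, 3844/112225
κ_2(A) = √(λ_max/λ_min) = √((961/25) / (3844/112225)) = 33.5000
worst-case relative error ≤ 33.5000 × 1/55 = 0.6091

0.6091


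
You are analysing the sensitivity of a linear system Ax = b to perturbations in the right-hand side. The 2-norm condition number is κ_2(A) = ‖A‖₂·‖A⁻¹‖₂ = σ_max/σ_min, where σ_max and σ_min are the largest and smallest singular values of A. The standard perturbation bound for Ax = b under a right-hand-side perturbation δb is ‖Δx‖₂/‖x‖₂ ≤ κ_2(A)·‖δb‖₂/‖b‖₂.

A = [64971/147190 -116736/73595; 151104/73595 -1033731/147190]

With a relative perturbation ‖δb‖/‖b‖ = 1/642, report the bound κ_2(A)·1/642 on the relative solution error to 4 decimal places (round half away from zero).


0.5592

form AᵀA = [11368341/2577620 -9743328/644405; -9743328/644405 133623909/2577620] with trace 14499225/257762 and determinant 50625/2062096
solving λ² − 14499225/257762·λ + 50625/2062096 = 0 gives λ = 225/4, 225/515524
so κ_2 = √((225/4) / (225/515524)) = 359.0000
worst-case relative error ≤ 359.0000 × 1/642 = 0.5592


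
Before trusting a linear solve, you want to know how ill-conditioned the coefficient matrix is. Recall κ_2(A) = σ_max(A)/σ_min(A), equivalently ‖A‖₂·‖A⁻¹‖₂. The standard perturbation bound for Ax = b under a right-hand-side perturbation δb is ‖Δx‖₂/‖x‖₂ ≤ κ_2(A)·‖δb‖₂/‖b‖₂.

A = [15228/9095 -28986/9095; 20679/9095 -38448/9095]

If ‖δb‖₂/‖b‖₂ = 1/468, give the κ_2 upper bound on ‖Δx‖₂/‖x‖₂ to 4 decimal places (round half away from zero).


AᵀA = [26380521/3308761 -49458600/3308761; -49458600/3308761 92737476/3308761]; tr = 412173/11449, det = 324/11449
char-poly roots: 36 and 9/11449
so κ_2 = √(36 / (9/11449)) = 214.0000
κ_2(A)·‖δb‖/‖b‖ = 0.4573

0.4573


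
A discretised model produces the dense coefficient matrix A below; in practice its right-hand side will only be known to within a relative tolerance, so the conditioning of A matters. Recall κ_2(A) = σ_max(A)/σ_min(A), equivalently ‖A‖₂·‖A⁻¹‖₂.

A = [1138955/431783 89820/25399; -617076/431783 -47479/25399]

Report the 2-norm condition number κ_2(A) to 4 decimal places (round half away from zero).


203.1920

form AᵀA = [5806232809/645109201 7741122912/645109201; 7741122912/645109201 10321887841/645109201] with trace 16128120650/645109201 and determinant 9765625/645109201
solving λ² − 16128120650/645109201·λ + 9765625/645109201 = 0 gives λ = 25, 390625/645109201
so κ_2 = √(25 / (390625/645109201)) = 203.1920


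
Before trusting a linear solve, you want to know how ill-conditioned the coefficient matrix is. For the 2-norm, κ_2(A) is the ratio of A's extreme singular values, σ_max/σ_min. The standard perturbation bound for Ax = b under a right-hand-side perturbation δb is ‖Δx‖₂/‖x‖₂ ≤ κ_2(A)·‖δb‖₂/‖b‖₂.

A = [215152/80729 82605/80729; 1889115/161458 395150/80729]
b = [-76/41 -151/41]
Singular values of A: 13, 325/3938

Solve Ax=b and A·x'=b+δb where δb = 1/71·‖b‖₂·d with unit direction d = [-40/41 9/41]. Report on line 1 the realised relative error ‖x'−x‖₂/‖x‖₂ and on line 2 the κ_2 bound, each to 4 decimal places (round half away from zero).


0.0581
2.2186

largest singular value 13, smallest 325/3938
condition number: 13 ÷ (325/3938) = 157.5200
bound on ‖Δx‖/‖x‖: κ·ε = 157.5200·1/71 = 2.2186
solve Ax = b  →  x = [-4.9444 11.0665]
‖b‖₂ = 4.1231 and ‖x‖₂ = 12.1208
δb = ε·‖b‖·d = [-0.0567 0.0127]; solving A·Δx = δb gives ‖Δx‖ = 0.7037
dividing the unrounded norms, ‖Δx‖/‖x‖ = 0.0581
so the bound overstates the realised error by a factor of ≈ 38.2165 (computed from the unrounded values)


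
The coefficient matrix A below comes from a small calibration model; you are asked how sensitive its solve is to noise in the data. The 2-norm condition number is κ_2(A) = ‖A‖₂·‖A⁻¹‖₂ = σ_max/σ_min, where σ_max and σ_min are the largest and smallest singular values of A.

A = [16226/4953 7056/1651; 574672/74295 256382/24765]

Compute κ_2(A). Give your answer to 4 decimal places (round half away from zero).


AᵀA = [2304654436/32661225 1024236416/10887075; 1024236416/10887075 455229796/3629025]; tr = 256068904/1306449, det = 960400/1306449
λ_max, λ_min = (256068904/1306449 ± √65566264741282816/1706808989601)/2 = 196, 4900/1306449
σ_max=√196=14, σ_min=√(4900/1306449)=(70/1143) → κ = 228.6000

228.6000


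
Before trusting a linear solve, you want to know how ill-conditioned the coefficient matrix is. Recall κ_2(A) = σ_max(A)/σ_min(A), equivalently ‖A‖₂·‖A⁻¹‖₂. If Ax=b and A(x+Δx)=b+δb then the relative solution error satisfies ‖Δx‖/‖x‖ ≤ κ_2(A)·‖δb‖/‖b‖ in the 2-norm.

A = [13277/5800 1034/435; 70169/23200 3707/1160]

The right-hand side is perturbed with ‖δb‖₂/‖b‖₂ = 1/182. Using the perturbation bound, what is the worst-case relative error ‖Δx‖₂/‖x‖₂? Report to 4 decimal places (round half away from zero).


1.3187

AᵀA = [309765929/21529600 48786353/3229440; 48786353/3229440 7684105/484416]; tr = 6969721/230400, det = 14641/921600
eigenvalues of AᵀA: λ = (tr ± √(tr²−4·det))/2 = 121/4, 121/230400
σ_max=√(121/4)=(11/2), σ_min=√(121/230400)=(11/480) → κ = 240.0000
bound on ‖Δx‖/‖x‖: κ·ε = 240.0000·1/182 = 1.3187


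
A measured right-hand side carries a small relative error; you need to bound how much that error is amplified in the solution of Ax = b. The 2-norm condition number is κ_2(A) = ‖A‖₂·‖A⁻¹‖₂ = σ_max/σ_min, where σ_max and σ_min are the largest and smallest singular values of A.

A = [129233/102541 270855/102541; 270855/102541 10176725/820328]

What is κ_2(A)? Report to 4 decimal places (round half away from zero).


AᵀA = [53577394/6255001 1806331995/50040008; 1806331995/50040008 64402693225/400320064]; tr = 40351961/238144, det = 17850625/238144
solving λ² − 40351961/238144·λ + 17850625/238144 = 0 gives λ = 169, 105625/238144
so κ_2 = √(169 / (105625/238144)) = 19.5200

19.5200


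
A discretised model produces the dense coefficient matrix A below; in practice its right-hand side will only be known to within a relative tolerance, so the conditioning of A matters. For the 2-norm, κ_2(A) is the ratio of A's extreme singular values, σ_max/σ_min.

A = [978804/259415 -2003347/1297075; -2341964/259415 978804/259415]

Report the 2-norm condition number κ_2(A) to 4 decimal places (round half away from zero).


383.7500

AᵀA = [38123388448/398202025 -79423092972/1991010125; -79423092972/1991010125 165472372561/9955050625]; tr = 6618680969/58905625, det = 126247696/1472640625
solving λ² − 6618680969/58905625·λ + 126247696/1472640625 = 0 gives λ = 2809/25, 44944/58905625
κ = σ_max/σ_min = (53/5)/(212/7675) = 383.7500


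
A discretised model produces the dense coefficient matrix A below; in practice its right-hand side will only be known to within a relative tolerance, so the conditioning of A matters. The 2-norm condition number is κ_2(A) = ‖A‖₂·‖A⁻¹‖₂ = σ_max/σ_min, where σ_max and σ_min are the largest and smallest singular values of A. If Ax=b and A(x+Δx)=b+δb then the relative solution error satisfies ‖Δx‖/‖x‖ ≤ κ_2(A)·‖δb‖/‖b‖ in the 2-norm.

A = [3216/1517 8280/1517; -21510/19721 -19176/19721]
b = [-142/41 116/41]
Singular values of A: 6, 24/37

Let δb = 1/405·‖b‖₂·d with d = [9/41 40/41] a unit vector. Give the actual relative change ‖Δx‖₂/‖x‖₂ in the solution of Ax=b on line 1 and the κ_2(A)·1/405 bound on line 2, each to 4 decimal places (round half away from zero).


largest singular value 6, smallest 24/37
κ_2(A) = 6 / (24/37) = 9.2500
bound on ‖Δx‖/‖x‖: κ·ε = 9.2500·1/405 = 0.0228
solve Ax = b  →  x = [-3.1026 0.5705]
‖b‖₂ = 4.4721 and ‖x‖₂ = 3.1546
Δx = A⁻¹·δb where δb = 1/405·4.4721·d; ‖Δx‖ = 0.0170
relative error = 0.0054
so the bound overstates the realised error by a factor of ≈ 4.2323 (computed from the unrounded values)

0.0054
0.0228


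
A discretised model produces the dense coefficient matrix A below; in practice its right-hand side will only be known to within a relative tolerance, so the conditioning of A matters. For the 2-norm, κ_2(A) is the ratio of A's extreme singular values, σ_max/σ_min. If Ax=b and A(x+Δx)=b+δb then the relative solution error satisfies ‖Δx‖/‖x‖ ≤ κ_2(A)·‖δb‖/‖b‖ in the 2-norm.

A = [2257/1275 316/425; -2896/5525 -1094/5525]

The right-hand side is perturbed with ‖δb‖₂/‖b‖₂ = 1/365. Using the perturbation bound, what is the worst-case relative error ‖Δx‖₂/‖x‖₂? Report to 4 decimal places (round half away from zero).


0.2795

form AᵀA = [1498201/439569 208060/146523; 208060/146523 28916/48841] with trace 10405/2601 and determinant 4/2601
eigenvalues of AᵀA: λ = (tr ± √(tr²−4·det))/2 = 4, 1/2601
σ_max=√4=2, σ_min=√(1/2601)=(1/51) → κ = 102.0000
κ_2(A)·‖δb‖/‖b‖ = 0.2795


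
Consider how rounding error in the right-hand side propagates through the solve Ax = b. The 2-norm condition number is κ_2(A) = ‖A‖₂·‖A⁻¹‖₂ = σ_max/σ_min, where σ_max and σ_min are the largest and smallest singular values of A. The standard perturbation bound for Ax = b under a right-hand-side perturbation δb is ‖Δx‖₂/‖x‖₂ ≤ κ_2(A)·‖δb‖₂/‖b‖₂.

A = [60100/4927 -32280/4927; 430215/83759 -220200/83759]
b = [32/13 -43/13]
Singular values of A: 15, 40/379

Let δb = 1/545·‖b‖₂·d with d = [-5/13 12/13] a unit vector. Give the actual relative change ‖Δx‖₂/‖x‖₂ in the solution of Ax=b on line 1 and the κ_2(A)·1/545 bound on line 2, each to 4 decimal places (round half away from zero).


largest singular value 15, smallest 40/379
κ_2(A) = 15 / (40/379) = 142.1250
κ_2(A)·‖δb‖/‖b‖ = 0.2608
solve Ax = b  →  x = [-17.7765 -33.4725]
‖b‖₂ = 4.1231 and ‖x‖₂ = 37.9001
with δb = [-0.0029 0.0070], A·Δx = δb → ‖Δx‖ = 0.0717
relative error = 0.0019
tightness: 0.0019 against a bound of 0.2608 (unrounded ratio ≈ 0.0073)

0.0019
0.2608


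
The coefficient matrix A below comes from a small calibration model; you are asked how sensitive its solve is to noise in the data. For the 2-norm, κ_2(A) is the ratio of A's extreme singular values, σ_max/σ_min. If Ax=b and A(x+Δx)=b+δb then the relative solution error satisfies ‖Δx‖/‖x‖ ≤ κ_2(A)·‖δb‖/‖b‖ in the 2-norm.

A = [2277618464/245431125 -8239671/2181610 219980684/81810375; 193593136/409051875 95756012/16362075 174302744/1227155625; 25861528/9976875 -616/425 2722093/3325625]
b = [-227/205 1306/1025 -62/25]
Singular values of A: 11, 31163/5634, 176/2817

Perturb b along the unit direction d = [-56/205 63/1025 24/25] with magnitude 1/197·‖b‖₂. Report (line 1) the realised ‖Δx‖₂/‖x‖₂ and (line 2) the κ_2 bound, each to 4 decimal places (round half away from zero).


0.0076
0.8937

from the listed singular values, σ₁ = 11, σ_n = 176/2817
κ = σ_max/σ_min = 11/(176/2817) = 176.0625
κ_2(A)·‖δb‖/‖b‖ = 0.8937
solve Ax = b  →  x = [8.8908 0.2451 -30.7520]
2-norm of b is 3.0000; of x, 32.0124
δb = ε·‖b‖·d = [-0.0042 0.0009 0.0146]; solving A·Δx = δb gives ‖Δx‖ = 0.2437
realised ‖Δx‖/‖x‖ = 0.0076
so the bound overstates the realised error by a factor of ≈ 117.3788 (computed from the unrounded values)


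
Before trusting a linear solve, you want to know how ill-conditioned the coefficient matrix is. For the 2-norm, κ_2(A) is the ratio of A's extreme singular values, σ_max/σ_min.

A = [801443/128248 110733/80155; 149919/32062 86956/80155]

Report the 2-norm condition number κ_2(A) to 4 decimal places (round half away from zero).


200.1920

M = AᵀA = [1001922187225/16447549504 28178322795/2055943688; 28178322795/2055943688 792925729/256992961]. tr(M)=626216201/9784384, det(M)=15625/152881
λ_max, λ_min = (626216201/9784384 ± √392107592858872401/95734170259456)/2 = 64, 15625/9784384
κ = σ_max/σ_min = 8/(125/3128) = 200.1920


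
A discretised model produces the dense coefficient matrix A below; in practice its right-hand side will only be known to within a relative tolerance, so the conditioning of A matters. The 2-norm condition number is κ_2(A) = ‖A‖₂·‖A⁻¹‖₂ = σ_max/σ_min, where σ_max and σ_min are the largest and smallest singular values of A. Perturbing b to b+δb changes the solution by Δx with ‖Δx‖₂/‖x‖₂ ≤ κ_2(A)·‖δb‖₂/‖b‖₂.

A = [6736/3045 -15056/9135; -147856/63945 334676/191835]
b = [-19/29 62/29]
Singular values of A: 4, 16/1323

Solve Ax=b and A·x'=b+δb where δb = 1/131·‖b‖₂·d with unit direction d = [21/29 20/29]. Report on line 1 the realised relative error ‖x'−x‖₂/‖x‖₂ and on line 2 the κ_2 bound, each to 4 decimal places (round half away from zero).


0.0171
2.5248

from the listed singular values, σ₁ = 4, σ_n = 16/1323
κ = σ_max/σ_min = 4/(16/1323) = 330.7500
bound on ‖Δx‖/‖x‖: κ·ε = 330.7500·1/131 = 2.5248
solve Ax = b  →  x = [49.2125 66.4500]
‖b‖ = 2.2361, ‖x‖ = 82.6890
δb = ε·‖b‖·d = [0.0124 0.0118]; solving A·Δx = δb gives ‖Δx‖ = 1.4114
dividing the unrounded norms, ‖Δx‖/‖x‖ = 0.0171
realised/bound (from unrounded values) ≈ 0.0068


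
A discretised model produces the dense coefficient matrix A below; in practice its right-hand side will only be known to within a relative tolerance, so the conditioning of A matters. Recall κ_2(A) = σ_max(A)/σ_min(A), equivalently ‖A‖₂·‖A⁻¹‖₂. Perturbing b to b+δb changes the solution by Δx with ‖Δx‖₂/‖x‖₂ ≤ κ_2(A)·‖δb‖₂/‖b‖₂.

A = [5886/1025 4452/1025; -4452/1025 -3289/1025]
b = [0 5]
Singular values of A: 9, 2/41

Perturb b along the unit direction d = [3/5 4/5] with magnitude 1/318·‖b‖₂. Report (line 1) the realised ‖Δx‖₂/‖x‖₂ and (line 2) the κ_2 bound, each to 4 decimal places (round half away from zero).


largest singular value 9, smallest 2/41
κ_2(A) = 9 / (2/41) = 184.5000
κ_2(A)·‖δb‖/‖b‖ = 0.5802
solve Ax = b  →  x = [-49.4667 65.4000]
‖b‖ = 5.0000, ‖x‖ = 82.0007
with δb = [0.0094 0.0126], A·Δx = δb → ‖Δx‖ = 0.3223
realised ‖Δx‖/‖x‖ = 0.0039
realised/bound (from unrounded values) ≈ 0.0068

0.0039
0.5802


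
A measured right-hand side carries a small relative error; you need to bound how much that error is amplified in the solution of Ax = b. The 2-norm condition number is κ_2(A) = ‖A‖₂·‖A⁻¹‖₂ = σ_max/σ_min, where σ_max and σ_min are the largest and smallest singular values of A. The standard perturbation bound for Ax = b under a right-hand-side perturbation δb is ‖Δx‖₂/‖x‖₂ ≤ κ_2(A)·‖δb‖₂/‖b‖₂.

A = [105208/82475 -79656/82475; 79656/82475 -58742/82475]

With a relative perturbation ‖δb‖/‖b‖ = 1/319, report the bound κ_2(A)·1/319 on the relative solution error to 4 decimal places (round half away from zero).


0.5171

M = AᵀA = [696552064/272085025 -522384048/272085025; -522384048/272085025 391828036/272085025]. tr(M)=43535204/10883401, det(M)=6400/10883401
eigenvalues of AᵀA: λ = (tr ± √(tr²−4·det))/2 = 4, 1600/10883401
κ_2(A) = √(λ_max/λ_min) = √(4 / (1600/10883401)) = 164.9500
bound on ‖Δx‖/‖x‖: κ·ε = 164.9500·1/319 = 0.5171


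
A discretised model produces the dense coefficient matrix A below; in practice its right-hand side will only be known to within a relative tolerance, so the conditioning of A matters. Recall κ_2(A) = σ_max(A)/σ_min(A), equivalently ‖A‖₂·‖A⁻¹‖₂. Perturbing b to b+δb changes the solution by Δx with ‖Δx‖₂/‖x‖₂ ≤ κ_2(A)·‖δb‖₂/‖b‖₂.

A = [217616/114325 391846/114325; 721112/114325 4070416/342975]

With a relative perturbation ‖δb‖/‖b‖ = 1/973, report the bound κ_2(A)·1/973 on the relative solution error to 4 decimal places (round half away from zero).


M = AᵀA = [907774784/20912329 5105666720/62736987; 5105666720/62736987 28720281604/188210961]. tr(M)=127647940/651249, det(M)=614656/651249
eigenvalues of AᵀA: λ = (tr ± √(tr²−4·det))/2 = 196, 3136/651249
κ_2(A) = √(λ_max/λ_min) = √(196 / (3136/651249)) = 201.7500
bound on ‖Δx‖/‖x‖: κ·ε = 201.7500·1/973 = 0.2073

0.2073


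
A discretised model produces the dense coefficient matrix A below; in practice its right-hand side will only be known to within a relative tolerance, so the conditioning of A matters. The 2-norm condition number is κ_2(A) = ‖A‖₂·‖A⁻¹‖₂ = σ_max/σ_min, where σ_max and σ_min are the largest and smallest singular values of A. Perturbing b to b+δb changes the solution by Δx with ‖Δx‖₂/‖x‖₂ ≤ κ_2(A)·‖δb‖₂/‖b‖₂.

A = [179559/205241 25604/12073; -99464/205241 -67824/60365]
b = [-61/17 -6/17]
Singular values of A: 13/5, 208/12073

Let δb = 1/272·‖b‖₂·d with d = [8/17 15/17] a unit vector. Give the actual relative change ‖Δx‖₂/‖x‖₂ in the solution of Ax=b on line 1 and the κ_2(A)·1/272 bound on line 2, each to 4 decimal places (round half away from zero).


largest singular value 13/5, smallest 208/12073
condition number: (13/5) ÷ (208/12073) = 150.9125
perturbation bound = 150.9125·1/272 = 0.5548
solve Ax = b  →  x = [106.7130 -45.7138]
‖b‖ = 3.6056, ‖x‖ = 116.0923
δb = ε·‖b‖·d = [0.0062 0.0117]; solving A·Δx = δb gives ‖Δx‖ = 0.7694
dividing the unrounded norms, ‖Δx‖/‖x‖ = 0.0066
tightness: 0.0066 against a bound of 0.5548 (unrounded ratio ≈ 0.0119)

0.0066
0.5548


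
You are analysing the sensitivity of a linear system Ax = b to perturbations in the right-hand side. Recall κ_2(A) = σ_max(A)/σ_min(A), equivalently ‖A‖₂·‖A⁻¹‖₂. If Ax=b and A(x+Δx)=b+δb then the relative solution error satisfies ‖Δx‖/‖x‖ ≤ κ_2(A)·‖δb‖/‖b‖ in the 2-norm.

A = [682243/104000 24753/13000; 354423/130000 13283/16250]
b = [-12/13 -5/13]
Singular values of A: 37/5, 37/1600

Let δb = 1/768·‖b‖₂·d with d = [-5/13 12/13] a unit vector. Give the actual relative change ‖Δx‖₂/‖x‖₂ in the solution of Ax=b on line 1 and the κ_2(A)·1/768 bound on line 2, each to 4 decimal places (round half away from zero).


0.4167
0.4167

from the listed singular values, σ₁ = 37/5, σ_n = 37/1600
κ = σ_max/σ_min = (37/5)/(37/1600) = 320.0000
κ_2(A)·‖δb‖/‖b‖ = 0.4167
solve Ax = b  →  x = [-0.1297 -0.0378]
‖b‖ = 1.0000, ‖x‖ = 0.1351
δb = ε·‖b‖·d = [-0.0005 0.0012]; solving A·Δx = δb gives ‖Δx‖ = 0.0563
dividing the unrounded norms, ‖Δx‖/‖x‖ = 0.4167
realised/bound = 1 exactly: the bound is attained for this b and d


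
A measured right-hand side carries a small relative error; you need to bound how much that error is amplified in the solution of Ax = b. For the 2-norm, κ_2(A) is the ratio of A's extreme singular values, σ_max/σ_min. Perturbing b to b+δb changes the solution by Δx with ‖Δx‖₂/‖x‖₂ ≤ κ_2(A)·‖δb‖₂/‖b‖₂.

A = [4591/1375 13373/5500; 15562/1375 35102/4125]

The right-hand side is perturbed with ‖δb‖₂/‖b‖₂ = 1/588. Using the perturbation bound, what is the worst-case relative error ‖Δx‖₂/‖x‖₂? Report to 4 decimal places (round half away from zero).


AᵀA = [84241/605 758149/7260; 758149/7260 6823661/87120]; tr = 3790873/17424, det = 3481/4356
solving λ² − 3790873/17424·λ + 3481/4356 = 0 gives λ = 3481/16, 4/1089
κ = σ_max/σ_min = (59/4)/(2/33) = 243.3750
κ_2(A)·‖δb‖/‖b‖ = 0.4139

0.4139


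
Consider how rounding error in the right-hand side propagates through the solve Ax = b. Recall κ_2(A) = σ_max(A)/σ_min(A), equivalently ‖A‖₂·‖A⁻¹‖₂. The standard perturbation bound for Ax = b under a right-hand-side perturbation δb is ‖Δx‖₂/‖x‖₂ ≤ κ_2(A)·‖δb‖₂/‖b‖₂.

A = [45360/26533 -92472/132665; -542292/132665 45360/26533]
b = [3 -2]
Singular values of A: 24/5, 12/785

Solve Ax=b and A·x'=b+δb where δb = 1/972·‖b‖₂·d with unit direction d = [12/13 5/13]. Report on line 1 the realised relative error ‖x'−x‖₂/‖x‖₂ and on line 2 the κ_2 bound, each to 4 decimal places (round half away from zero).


0.0019
0.3230

from the listed singular values, σ₁ = 24/5, σ_n = 12/785
condition number: (24/5) ÷ (12/785) = 314.0000
perturbation bound = 314.0000·1/972 = 0.3230
solve Ax = b  →  x = [50.8974 120.5288]
‖b‖₂ = 3.6056 and ‖x‖₂ = 130.8348
Δx = A⁻¹·δb where δb = 1/972·3.6056·d; ‖Δx‖ = 0.2427
realised ‖Δx‖/‖x‖ = 0.0019
tightness: 0.0019 against a bound of 0.3230 (unrounded ratio ≈ 0.0057)


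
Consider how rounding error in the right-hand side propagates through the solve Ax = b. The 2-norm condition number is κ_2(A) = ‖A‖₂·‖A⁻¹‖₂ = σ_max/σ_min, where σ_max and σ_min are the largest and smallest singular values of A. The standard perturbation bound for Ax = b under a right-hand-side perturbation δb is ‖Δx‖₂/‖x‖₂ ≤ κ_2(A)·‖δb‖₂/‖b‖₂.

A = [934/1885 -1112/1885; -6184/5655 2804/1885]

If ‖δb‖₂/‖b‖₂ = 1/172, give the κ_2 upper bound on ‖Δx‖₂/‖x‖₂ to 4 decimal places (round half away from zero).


M = AᵀA = [54548/37845 -24208/12615; -24208/12615 10768/4205]. tr(M)=30292/7569, det(M)=64/7569
char-poly roots: 4 and 16/7569
σ_max=√4=2, σ_min=√(16/7569)=(4/87) → κ = 43.5000
perturbation bound = 43.5000·1/172 = 0.2529

0.2529


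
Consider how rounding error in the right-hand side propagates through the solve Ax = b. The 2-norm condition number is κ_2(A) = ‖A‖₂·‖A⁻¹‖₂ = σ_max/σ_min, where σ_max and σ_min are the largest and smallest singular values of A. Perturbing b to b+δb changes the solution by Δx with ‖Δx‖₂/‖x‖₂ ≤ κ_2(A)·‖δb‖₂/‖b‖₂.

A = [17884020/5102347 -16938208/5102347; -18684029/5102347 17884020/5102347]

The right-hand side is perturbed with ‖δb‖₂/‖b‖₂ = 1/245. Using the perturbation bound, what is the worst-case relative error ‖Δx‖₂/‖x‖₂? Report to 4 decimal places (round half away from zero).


1.5477

form AᵀA = [795399656401/30955939249 -757513435140/30955939249; -757513435140/30955939249 721451916304/30955939249] with trace 1803628505/36808489 and determinant 614656/36808489
solving λ² − 1803628505/36808489·λ + 614656/36808489 = 0 gives λ = 49, 12544/36808489
σ_max=√49=7, σ_min=√(12544/36808489)=(112/6067) → κ = 379.1875
κ_2(A)·‖δb‖/‖b‖ = 1.5477


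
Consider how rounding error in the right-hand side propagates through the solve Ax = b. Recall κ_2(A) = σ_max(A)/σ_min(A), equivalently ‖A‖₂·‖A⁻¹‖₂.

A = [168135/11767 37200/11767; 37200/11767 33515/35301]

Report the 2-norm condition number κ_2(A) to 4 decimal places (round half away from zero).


63.0000

AᵀA = [17640225/82369 3968000/82369; 3968000/82369 8077225/741321]; tr = 99250/441, det = 625/49
solving λ² − 99250/441·λ + 625/49 = 0 gives λ = 225, 25/441
κ = σ_max/σ_min = 15/(5/21) = 63.0000


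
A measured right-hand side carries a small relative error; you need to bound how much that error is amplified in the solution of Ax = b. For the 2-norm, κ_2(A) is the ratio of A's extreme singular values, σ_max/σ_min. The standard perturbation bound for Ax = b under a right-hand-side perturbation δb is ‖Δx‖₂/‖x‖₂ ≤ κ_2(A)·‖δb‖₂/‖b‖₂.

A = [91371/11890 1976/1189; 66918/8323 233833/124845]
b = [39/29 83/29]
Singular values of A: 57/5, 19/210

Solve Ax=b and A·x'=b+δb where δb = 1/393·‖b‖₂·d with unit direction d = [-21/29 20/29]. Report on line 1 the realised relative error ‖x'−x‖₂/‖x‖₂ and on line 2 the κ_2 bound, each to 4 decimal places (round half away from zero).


0.0080
0.3206

largest singular value 57/5, smallest 19/210
condition number: (57/5) ÷ (19/210) = 126.0000
κ_2(A)·‖δb‖/‖b‖ = 0.3206
solve Ax = b  →  x = [-2.1694 10.8408]
2-norm of b is 3.1623; of x, 11.0558
Δx = A⁻¹·δb where δb = 1/393·3.1623·d; ‖Δx‖ = 0.0889
relative error = 0.0080
realised/bound (from unrounded values) ≈ 0.0251


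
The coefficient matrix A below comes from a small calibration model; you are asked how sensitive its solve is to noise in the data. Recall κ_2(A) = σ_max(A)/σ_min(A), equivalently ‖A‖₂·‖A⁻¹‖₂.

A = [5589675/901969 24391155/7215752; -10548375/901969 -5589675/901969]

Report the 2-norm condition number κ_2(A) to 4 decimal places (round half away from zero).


199.7440

form AᵀA = [493123466250/2815045249 2103925721625/22520361992; 2103925721625/22520361992 8977765761225/180162895936] with trace 140268746025/623401024 and determinant 791015625/623401024
eigenvalues of AᵀA: λ = (tr ± √(tr²−4·det))/2 = 225, 3515625/623401024
κ = σ_max/σ_min = 15/(1875/24968) = 199.7440


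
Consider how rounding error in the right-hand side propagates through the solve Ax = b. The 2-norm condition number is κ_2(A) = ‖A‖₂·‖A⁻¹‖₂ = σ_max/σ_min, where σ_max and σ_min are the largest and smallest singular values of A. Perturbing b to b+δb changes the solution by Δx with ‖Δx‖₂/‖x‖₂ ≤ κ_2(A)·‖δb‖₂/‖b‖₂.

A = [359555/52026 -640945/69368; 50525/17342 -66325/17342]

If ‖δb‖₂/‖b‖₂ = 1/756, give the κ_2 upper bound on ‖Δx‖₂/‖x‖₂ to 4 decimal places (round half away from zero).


AᵀA = [450457925/8008002 -1601584775/21354672; -1601584775/21354672 2847305225/28472896]; tr = 40040400625/256256064, det = 244140625/1025024256
solving λ² − 40040400625/256256064·λ + 244140625/1025024256 = 0 gives λ = 625/4, 390625/256256064
κ = σ_max/σ_min = (25/2)/(625/16008) = 320.1600
κ_2(A)·‖δb‖/‖b‖ = 0.4235

0.4235


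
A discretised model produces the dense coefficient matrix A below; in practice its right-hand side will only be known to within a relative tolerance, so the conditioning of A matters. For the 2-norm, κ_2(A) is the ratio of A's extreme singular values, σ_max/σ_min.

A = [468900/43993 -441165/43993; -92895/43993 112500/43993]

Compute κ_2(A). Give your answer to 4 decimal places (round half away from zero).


M = AᵀA = [135929025/1151329 -129276000/1151329; -129276000/1151329 123309225/1151329]. tr(M)=308250/1369, det(M)=50625/1369
λ_max, λ_min = (308250/1369 ± √94740840000/1874161)/2 = 225, 225/1369
κ = σ_max/σ_min = 15/(15/37) = 37.0000

37.0000


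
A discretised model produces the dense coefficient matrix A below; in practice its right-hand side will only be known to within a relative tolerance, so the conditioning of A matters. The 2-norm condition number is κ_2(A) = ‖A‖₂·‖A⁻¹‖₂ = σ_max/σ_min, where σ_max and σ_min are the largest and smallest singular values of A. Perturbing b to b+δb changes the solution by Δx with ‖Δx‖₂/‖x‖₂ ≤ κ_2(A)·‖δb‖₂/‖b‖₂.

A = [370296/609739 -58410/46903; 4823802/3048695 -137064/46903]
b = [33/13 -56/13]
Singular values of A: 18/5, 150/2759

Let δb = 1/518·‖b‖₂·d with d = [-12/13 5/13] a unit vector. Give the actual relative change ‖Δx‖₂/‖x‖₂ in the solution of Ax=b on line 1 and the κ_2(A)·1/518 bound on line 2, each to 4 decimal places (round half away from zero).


largest singular value 18/5, smallest 150/2759
condition number: (18/5) ÷ (150/2759) = 66.2160
κ_2(A)·‖δb‖/‖b‖ = 0.1278
solve Ax = b  →  x = [-65.3098 -33.8875]
‖b‖ = 5.0000, ‖x‖ = 73.5781
re-solving with b+δb shifts x by Δx of norm 0.1775
realised ‖Δx‖/‖x‖ = 0.0024
so the bound overstates the realised error by a factor of ≈ 52.9762 (computed from the unrounded values)

0.0024
0.1278


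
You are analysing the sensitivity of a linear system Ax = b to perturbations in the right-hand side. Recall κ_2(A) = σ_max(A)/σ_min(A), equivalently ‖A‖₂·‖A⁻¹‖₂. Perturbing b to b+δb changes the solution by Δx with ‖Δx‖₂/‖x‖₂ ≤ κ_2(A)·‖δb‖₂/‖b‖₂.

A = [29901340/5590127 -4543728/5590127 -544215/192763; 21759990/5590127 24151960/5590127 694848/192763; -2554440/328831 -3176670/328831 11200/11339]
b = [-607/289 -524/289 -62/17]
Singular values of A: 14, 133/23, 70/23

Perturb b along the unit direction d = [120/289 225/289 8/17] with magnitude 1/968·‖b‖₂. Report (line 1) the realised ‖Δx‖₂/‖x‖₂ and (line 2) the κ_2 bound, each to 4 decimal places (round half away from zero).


largest singular value 14, smallest 70/23
κ_2(A) = 14 / (70/23) = 4.6000
κ_2(A)·‖δb‖/‖b‖ = 0.0048
solve Ax = b  →  x = [-0.6770 0.8421 -0.7812]
‖b‖ = 4.5826, ‖x‖ = 1.3333
δb = ε·‖b‖·d = [0.0020 0.0037 0.0022]; solving A·Δx = δb gives ‖Δx‖ = 0.0016
dividing the unrounded norms, ‖Δx‖/‖x‖ = 0.0012
so the bound overstates the realised error by a factor of ≈ 4.0733 (computed from the unrounded values)

0.0012
0.0048


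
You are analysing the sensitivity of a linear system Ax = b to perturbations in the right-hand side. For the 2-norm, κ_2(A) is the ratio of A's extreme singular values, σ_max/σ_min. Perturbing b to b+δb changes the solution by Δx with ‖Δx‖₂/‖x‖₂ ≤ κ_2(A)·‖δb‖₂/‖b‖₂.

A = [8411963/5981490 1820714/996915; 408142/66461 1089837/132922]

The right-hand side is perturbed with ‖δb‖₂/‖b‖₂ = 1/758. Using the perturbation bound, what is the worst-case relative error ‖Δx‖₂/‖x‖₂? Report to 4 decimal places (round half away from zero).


AᵀA = [844769927449/21283892100 93861198536/1773657675; 93861198536/1773657675 166866479689/2364876900]; tr = 46931364893/425677842, det = 37515625/378380304
λ_max, λ_min = (46931364893/425677842 ± √550620286913400533956/45300406292444241)/2 = 441/4, 765625/851355684
so κ_2 = √((441/4) / (765625/851355684)) = 350.1360
bound on ‖Δx‖/‖x‖: κ·ε = 350.1360·1/758 = 0.4619

0.4619


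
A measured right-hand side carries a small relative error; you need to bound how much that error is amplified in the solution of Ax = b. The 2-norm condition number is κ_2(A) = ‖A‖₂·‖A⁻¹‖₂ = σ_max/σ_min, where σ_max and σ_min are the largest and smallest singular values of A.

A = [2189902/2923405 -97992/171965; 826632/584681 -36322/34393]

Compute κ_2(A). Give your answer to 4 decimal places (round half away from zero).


275.1440

form AᵀA = [75704783236/29571961225 -56777415552/29571961225; -56777415552/29571961225 42584624164/29571961225] with trace 4731576296/1182878449 and determinant 250000/1182878449
solving λ² − 4731576296/1182878449·λ + 250000/1182878449 = 0 gives λ = 4, 62500/1182878449
κ = σ_max/σ_min = 2/(250/34393) = 275.1440


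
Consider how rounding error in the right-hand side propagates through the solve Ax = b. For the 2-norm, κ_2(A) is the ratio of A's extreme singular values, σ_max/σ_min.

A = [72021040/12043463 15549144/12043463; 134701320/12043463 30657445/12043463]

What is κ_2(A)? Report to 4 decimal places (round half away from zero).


215.9875

M = AᵀA = [80731750216000/501885816721 18164234710440/501885816721; 18164234710440/501885816721 4088770979449/501885816721]. tr(M)=50458370729/298563841, det(M)=182790400/298563841
char-poly roots: 169 and 1081600/298563841
σ_max=√169=13, σ_min=√(1081600/298563841)=(1040/17279) → κ = 215.9875


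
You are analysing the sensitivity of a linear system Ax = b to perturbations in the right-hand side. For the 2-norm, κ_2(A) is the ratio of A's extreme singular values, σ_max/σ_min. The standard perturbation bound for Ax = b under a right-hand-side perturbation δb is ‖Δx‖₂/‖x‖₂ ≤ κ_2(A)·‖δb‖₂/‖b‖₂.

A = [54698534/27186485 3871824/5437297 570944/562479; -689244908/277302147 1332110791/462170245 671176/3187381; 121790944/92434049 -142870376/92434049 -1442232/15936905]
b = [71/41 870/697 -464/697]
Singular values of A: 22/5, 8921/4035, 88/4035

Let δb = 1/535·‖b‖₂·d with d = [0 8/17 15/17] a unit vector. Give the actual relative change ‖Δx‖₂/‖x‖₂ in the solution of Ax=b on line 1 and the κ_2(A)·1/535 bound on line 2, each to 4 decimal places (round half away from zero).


from the listed singular values, σ₁ = 22/5, σ_n = 88/4035
κ_2(A) = (22/5) / (88/4035) = 201.7500
bound on ‖Δx‖/‖x‖: κ·ε = 201.7500·1/535 = 0.3771
solve Ax = b  →  x = [0.3859 0.7347 0.4257]
‖b‖₂ = 2.2361 and ‖x‖₂ = 0.9327
δb = ε·‖b‖·d = [0.0000 0.0020 0.0037]; solving A·Δx = δb gives ‖Δx‖ = 0.1916
realised ‖Δx‖/‖x‖ = 0.2055
realised/bound (from unrounded values) ≈ 0.5449

0.2055
0.3771


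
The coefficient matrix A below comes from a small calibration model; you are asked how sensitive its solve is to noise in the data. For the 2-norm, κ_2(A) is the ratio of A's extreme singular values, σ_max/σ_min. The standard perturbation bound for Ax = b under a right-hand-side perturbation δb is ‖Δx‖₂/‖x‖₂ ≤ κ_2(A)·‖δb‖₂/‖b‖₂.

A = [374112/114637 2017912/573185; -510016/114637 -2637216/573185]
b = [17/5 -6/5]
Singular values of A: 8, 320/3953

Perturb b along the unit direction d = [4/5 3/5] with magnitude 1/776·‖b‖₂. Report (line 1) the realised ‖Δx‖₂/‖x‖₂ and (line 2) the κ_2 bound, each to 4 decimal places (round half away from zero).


largest singular value 8, smallest 320/3953
κ_2(A) = 8 / (320/3953) = 98.8250
worst-case relative error ≤ 98.8250 × 1/776 = 0.1274
solve Ax = b  →  x = [-17.6321 17.3103]
2-norm of b is 3.6056; of x, 24.7091
δb = ε·‖b‖·d = [0.0037 0.0028]; solving A·Δx = δb gives ‖Δx‖ = 0.0574
dividing the unrounded norms, ‖Δx‖/‖x‖ = 0.0023
so the bound overstates the realised error by a factor of ≈ 54.8246 (computed from the unrounded values)

0.0023
0.1274


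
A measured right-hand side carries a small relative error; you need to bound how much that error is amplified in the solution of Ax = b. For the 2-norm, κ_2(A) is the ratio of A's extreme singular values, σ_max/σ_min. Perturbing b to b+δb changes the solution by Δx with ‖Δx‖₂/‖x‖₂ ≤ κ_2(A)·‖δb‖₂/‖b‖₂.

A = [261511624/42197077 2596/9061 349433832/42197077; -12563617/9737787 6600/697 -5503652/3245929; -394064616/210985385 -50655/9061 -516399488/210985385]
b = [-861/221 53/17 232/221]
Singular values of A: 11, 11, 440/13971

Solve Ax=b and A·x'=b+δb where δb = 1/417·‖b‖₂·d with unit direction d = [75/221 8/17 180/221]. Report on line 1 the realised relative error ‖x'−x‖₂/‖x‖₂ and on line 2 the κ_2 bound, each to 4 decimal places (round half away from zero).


0.0122
0.8376

σ_max = 11, σ_min = 440/13971
condition number: 11 ÷ (440/13971) = 349.2750
worst-case relative error ≤ 349.2750 × 1/417 = 0.8376
solve Ax = b  →  x = [-25.6506 0.1863 18.7197]
2-norm of b is 5.0990; of x, 31.7555
with δb = [0.0041 0.0058 0.0100], A·Δx = δb → ‖Δx‖ = 0.3883
realised ‖Δx‖/‖x‖ = 0.0122
tightness: 0.0122 against a bound of 0.8376 (unrounded ratio ≈ 0.0146)


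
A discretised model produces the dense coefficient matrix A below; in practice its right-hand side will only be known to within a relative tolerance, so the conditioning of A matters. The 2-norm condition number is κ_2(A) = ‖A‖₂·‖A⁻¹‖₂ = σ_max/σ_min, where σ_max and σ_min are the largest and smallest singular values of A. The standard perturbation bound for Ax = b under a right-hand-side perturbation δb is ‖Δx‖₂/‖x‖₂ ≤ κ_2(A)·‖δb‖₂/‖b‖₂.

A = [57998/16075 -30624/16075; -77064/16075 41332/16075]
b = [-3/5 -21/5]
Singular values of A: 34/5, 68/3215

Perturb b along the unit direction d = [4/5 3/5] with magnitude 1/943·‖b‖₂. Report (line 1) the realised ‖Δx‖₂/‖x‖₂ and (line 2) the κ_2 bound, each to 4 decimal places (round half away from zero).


σ_max = 34/5, σ_min = 68/3215
κ_2(A) = (34/5) / (68/3215) = 321.5000
perturbation bound = 321.5000·1/943 = 0.3409
solve Ax = b  →  x = [-66.3581 -125.3590]
‖b‖₂ = 4.2426 and ‖x‖₂ = 141.8389
with δb = [0.0036 0.0027], A·Δx = δb → ‖Δx‖ = 0.2127
relative error = 0.0015
tightness: 0.0015 against a bound of 0.3409 (unrounded ratio ≈ 0.0044)

0.0015
0.3409


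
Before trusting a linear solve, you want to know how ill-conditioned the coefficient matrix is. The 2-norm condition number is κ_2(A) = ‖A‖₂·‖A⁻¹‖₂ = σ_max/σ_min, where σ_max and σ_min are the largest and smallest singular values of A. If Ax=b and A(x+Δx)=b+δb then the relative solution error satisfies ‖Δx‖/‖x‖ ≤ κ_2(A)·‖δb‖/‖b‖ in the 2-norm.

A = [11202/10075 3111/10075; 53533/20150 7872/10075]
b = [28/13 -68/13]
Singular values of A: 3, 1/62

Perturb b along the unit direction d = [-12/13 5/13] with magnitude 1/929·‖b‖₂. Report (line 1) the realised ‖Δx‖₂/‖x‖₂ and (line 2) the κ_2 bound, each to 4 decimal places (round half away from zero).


0.0015
0.2002

σ_max = 3, σ_min = 1/62
κ = σ_max/σ_min = 3/(1/62) = 186.0000
perturbation bound = 186.0000·1/929 = 0.2002
solve Ax = b  →  x = [68.1600 -238.4533]
‖b‖₂ = 5.6569 and ‖x‖₂ = 248.0036
with δb = [-0.0056 0.0023], A·Δx = δb → ‖Δx‖ = 0.3775
dividing the unrounded norms, ‖Δx‖/‖x‖ = 0.0015
so the bound overstates the realised error by a factor of ≈ 131.5238 (computed from the unrounded values)


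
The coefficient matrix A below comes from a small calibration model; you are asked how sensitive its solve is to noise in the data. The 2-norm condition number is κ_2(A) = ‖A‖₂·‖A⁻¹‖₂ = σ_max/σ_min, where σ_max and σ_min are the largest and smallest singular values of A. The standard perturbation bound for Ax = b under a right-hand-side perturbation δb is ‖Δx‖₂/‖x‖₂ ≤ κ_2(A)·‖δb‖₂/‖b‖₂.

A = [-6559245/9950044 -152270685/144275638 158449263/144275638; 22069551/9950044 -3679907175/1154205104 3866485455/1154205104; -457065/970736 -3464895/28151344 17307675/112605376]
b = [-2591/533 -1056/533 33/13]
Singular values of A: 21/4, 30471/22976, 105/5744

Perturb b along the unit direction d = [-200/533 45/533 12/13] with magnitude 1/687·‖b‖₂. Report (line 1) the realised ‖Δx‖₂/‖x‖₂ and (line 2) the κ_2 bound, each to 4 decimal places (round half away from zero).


0.0021
0.4180

largest singular value 21/4, smallest 105/5744
condition number: (21/4) ÷ (105/5744) = 287.2000
bound on ‖Δx‖/‖x‖: κ·ε = 287.2000·1/687 = 0.4180
solve Ax = b  →  x = [1.8683 159.4190 149.8977]
2-norm of b is 5.8310; of x, 218.8315
δb = ε·‖b‖·d = [-0.0032 0.0007 0.0078]; solving A·Δx = δb gives ‖Δx‖ = 0.4643
relative error = 0.0021
realised/bound (from unrounded values) ≈ 0.0051
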